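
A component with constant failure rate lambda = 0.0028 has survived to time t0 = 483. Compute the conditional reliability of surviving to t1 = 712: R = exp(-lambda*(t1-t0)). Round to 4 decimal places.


lambda = 0.0028
t0 = 483, t1 = 712
t1 - t0 = 229
lambda * (t1-t0) = 0.0028 * 229 = 0.6412
R = exp(-0.6412)
R = 0.5267

0.5267


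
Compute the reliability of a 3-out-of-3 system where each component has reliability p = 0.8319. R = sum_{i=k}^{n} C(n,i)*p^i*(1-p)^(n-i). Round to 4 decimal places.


k = 3, n = 3, p = 0.8319
i=3: C(3,3)=1 * 0.8319^3 * 0.1681^0 = 0.5757
R = sum of terms = 0.5757

0.5757


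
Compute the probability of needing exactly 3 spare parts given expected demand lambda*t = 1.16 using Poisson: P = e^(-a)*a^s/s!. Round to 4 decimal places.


a = 1.16, s = 3
e^(-a) = e^(-1.16) = 0.3135
a^s = 1.16^3 = 1.5609
s! = 6
P = 0.3135 * 1.5609 / 6
P = 0.0816

0.0816


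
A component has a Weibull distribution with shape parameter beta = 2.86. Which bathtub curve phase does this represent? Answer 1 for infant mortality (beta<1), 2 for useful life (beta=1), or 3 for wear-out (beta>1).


beta = 2.86
Compare beta to 1:
beta < 1 => infant mortality (phase 1)
beta = 1 => useful life (phase 2)
beta > 1 => wear-out (phase 3)
Since beta = 2.86, this is wear-out (increasing failure rate)
Phase = 3

3


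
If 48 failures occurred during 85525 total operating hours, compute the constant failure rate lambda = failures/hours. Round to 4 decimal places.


failures = 48
total_hours = 85525
lambda = 48 / 85525
lambda = 0.0006

0.0006


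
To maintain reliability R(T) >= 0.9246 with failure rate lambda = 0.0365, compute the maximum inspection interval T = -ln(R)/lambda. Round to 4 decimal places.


R_target = 0.9246
lambda = 0.0365
-ln(0.9246) = 0.0784
T = 0.0784 / 0.0365
T = 2.1478

2.1478


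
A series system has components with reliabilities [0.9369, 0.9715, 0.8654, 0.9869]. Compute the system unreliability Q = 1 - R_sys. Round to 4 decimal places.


Components: [0.9369, 0.9715, 0.8654, 0.9869]
After component 1: product = 0.9369
After component 2: product = 0.9102
After component 3: product = 0.7877
After component 4: product = 0.7774
R_sys = 0.7774
Q = 1 - 0.7774 = 0.2226

0.2226


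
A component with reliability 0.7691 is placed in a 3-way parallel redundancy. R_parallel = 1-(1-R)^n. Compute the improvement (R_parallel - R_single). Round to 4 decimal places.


R_single = 0.7691, n = 3
1 - R_single = 0.2309
(1 - R_single)^n = 0.2309^3 = 0.0123
R_parallel = 1 - 0.0123 = 0.9877
Improvement = 0.9877 - 0.7691
Improvement = 0.2186

0.2186


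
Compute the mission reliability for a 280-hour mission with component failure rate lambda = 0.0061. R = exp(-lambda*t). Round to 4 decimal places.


lambda = 0.0061
mission_time = 280
lambda * t = 0.0061 * 280 = 1.708
R = exp(-1.708)
R = 0.1812

0.1812


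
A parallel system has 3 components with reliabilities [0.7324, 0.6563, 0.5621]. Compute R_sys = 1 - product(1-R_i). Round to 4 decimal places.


Components: [0.7324, 0.6563, 0.5621]
(1 - 0.7324) = 0.2676, running product = 0.2676
(1 - 0.6563) = 0.3437, running product = 0.092
(1 - 0.5621) = 0.4379, running product = 0.0403
Product of (1-R_i) = 0.0403
R_sys = 1 - 0.0403 = 0.9597

0.9597


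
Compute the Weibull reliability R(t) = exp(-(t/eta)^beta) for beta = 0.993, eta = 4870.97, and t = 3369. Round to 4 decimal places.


beta = 0.993, eta = 4870.97, t = 3369
t/eta = 3369 / 4870.97 = 0.6916
(t/eta)^beta = 0.6916^0.993 = 0.6934
R(t) = exp(-0.6934)
R(t) = 0.4999

0.4999


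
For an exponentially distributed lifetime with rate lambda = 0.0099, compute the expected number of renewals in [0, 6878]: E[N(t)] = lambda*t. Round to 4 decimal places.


lambda = 0.0099
t = 6878
E[N(t)] = lambda * t
E[N(t)] = 0.0099 * 6878
E[N(t)] = 68.0922

68.0922


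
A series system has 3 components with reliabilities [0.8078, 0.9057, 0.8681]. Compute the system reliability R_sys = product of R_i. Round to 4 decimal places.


Components: [0.8078, 0.9057, 0.8681]
After component 1 (R=0.8078): product = 0.8078
After component 2 (R=0.9057): product = 0.7316
After component 3 (R=0.8681): product = 0.6351
R_sys = 0.6351

0.6351


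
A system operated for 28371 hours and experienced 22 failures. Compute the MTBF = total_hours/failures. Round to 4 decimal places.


total_hours = 28371
failures = 22
MTBF = 28371 / 22
MTBF = 1289.5909

1289.5909


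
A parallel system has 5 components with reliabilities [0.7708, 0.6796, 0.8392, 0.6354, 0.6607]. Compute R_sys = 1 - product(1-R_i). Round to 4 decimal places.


Components: [0.7708, 0.6796, 0.8392, 0.6354, 0.6607]
(1 - 0.7708) = 0.2292, running product = 0.2292
(1 - 0.6796) = 0.3204, running product = 0.0734
(1 - 0.8392) = 0.1608, running product = 0.0118
(1 - 0.6354) = 0.3646, running product = 0.0043
(1 - 0.6607) = 0.3393, running product = 0.0015
Product of (1-R_i) = 0.0015
R_sys = 1 - 0.0015 = 0.9985

0.9985


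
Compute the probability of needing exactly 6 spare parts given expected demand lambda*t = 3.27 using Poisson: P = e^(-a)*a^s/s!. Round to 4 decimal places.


a = 3.27, s = 6
e^(-a) = e^(-3.27) = 0.038
a^s = 3.27^6 = 1222.606
s! = 720
P = 0.038 * 1222.606 / 720
P = 0.0645

0.0645


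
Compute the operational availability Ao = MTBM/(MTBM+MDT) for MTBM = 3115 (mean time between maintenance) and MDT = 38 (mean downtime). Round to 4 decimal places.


MTBM = 3115
MDT = 38
MTBM + MDT = 3153
Ao = 3115 / 3153
Ao = 0.9879

0.9879


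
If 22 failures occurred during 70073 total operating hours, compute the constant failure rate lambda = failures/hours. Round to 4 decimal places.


failures = 22
total_hours = 70073
lambda = 22 / 70073
lambda = 0.0003

0.0003


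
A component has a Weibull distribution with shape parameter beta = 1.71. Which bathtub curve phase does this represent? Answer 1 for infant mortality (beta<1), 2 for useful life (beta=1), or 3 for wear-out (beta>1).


beta = 1.71
Compare beta to 1:
beta < 1 => infant mortality (phase 1)
beta = 1 => useful life (phase 2)
beta > 1 => wear-out (phase 3)
Since beta = 1.71, this is wear-out (increasing failure rate)
Phase = 3

3


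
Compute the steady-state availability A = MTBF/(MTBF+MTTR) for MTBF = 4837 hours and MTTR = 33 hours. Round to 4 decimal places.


MTBF = 4837
MTTR = 33
MTBF + MTTR = 4870
A = 4837 / 4870
A = 0.9932

0.9932


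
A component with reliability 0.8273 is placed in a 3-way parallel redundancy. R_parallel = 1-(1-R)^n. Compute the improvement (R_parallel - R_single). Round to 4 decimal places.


R_single = 0.8273, n = 3
1 - R_single = 0.1727
(1 - R_single)^n = 0.1727^3 = 0.0052
R_parallel = 1 - 0.0052 = 0.9948
Improvement = 0.9948 - 0.8273
Improvement = 0.1675

0.1675


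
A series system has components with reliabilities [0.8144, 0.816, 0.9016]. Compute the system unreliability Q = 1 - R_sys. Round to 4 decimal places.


Components: [0.8144, 0.816, 0.9016]
After component 1: product = 0.8144
After component 2: product = 0.6646
After component 3: product = 0.5992
R_sys = 0.5992
Q = 1 - 0.5992 = 0.4008

0.4008


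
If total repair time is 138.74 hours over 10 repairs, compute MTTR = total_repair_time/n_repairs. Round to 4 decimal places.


total_repair_time = 138.74
n_repairs = 10
MTTR = 138.74 / 10
MTTR = 13.874

13.874


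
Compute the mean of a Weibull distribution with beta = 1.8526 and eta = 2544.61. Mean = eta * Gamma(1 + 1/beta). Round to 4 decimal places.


beta = 1.8526, eta = 2544.61
1/beta = 0.5398
1 + 1/beta = 1.5398
Gamma(1.5398) = 0.8882
Mean = 2544.61 * 0.8882
Mean = 2260.0297

2260.0297


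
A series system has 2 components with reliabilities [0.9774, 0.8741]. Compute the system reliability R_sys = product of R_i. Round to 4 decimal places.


Components: [0.9774, 0.8741]
After component 1 (R=0.9774): product = 0.9774
After component 2 (R=0.8741): product = 0.8543
R_sys = 0.8543

0.8543


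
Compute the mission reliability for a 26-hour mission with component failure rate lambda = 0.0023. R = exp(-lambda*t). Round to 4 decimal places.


lambda = 0.0023
mission_time = 26
lambda * t = 0.0023 * 26 = 0.0598
R = exp(-0.0598)
R = 0.942

0.942


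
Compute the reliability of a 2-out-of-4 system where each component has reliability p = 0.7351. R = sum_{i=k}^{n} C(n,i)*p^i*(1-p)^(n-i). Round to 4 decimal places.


k = 2, n = 4, p = 0.7351
i=2: C(4,2)=6 * 0.7351^2 * 0.2649^2 = 0.2275
i=3: C(4,3)=4 * 0.7351^3 * 0.2649^1 = 0.4209
i=4: C(4,4)=1 * 0.7351^4 * 0.2649^0 = 0.292
R = sum of terms = 0.9404

0.9404


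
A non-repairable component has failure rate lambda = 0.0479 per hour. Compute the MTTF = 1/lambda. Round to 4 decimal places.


lambda = 0.0479
MTTF = 1 / 0.0479
MTTF = 20.8768

20.8768


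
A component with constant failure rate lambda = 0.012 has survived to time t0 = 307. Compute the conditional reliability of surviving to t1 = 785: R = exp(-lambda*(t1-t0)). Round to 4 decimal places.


lambda = 0.012
t0 = 307, t1 = 785
t1 - t0 = 478
lambda * (t1-t0) = 0.012 * 478 = 5.736
R = exp(-5.736)
R = 0.0032

0.0032


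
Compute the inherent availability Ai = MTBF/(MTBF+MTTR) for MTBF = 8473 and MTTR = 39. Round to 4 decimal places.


MTBF = 8473
MTTR = 39
MTBF + MTTR = 8512
Ai = 8473 / 8512
Ai = 0.9954

0.9954


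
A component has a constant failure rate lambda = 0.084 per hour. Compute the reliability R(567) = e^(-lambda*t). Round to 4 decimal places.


lambda = 0.084
t = 567
lambda * t = 47.628
R(t) = e^(-47.628)
R(t) = 0.0

0.0


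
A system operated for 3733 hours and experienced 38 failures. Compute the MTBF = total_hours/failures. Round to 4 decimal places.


total_hours = 3733
failures = 38
MTBF = 3733 / 38
MTBF = 98.2368

98.2368


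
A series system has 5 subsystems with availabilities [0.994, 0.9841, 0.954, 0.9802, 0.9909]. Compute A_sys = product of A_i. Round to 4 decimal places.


Subsystems: [0.994, 0.9841, 0.954, 0.9802, 0.9909]
After subsystem 1 (A=0.994): product = 0.994
After subsystem 2 (A=0.9841): product = 0.9782
After subsystem 3 (A=0.954): product = 0.9332
After subsystem 4 (A=0.9802): product = 0.9147
After subsystem 5 (A=0.9909): product = 0.9064
A_sys = 0.9064

0.9064


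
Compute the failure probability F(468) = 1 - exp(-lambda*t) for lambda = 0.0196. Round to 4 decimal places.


lambda = 0.0196, t = 468
lambda * t = 9.1728
exp(-9.1728) = 0.0001
F(t) = 1 - 0.0001
F(t) = 0.9999

0.9999


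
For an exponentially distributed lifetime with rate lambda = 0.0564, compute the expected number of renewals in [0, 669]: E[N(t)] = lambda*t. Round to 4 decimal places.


lambda = 0.0564
t = 669
E[N(t)] = lambda * t
E[N(t)] = 0.0564 * 669
E[N(t)] = 37.7316

37.7316


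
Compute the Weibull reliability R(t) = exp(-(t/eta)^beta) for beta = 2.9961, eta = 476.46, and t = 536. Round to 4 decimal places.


beta = 2.9961, eta = 476.46, t = 536
t/eta = 536 / 476.46 = 1.125
(t/eta)^beta = 1.125^2.9961 = 1.423
R(t) = exp(-1.423)
R(t) = 0.241

0.241


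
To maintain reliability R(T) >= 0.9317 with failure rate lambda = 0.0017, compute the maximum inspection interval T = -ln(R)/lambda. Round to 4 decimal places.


R_target = 0.9317
lambda = 0.0017
-ln(0.9317) = 0.0707
T = 0.0707 / 0.0017
T = 41.6144

41.6144


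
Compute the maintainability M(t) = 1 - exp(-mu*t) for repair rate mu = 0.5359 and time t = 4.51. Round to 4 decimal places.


mu = 0.5359, t = 4.51
mu * t = 0.5359 * 4.51 = 2.4169
exp(-2.4169) = 0.0892
M(t) = 1 - 0.0892
M(t) = 0.9108

0.9108


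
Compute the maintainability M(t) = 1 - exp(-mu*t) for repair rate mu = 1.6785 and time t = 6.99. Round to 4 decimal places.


mu = 1.6785, t = 6.99
mu * t = 1.6785 * 6.99 = 11.7327
exp(-11.7327) = 0.0
M(t) = 1 - 0.0
M(t) = 1.0

1.0


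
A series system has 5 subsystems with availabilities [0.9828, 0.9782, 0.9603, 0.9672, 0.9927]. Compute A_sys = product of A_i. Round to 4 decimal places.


Subsystems: [0.9828, 0.9782, 0.9603, 0.9672, 0.9927]
After subsystem 1 (A=0.9828): product = 0.9828
After subsystem 2 (A=0.9782): product = 0.9614
After subsystem 3 (A=0.9603): product = 0.9232
After subsystem 4 (A=0.9672): product = 0.8929
After subsystem 5 (A=0.9927): product = 0.8864
A_sys = 0.8864

0.8864


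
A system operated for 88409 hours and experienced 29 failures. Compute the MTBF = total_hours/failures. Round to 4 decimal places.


total_hours = 88409
failures = 29
MTBF = 88409 / 29
MTBF = 3048.5862

3048.5862


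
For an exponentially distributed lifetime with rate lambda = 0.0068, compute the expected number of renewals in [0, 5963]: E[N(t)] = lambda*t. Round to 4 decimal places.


lambda = 0.0068
t = 5963
E[N(t)] = lambda * t
E[N(t)] = 0.0068 * 5963
E[N(t)] = 40.5484

40.5484


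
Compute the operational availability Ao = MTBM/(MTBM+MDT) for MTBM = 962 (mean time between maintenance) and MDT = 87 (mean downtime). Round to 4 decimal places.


MTBM = 962
MDT = 87
MTBM + MDT = 1049
Ao = 962 / 1049
Ao = 0.9171

0.9171


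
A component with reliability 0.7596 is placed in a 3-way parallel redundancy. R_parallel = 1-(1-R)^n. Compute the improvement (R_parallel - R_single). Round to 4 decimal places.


R_single = 0.7596, n = 3
1 - R_single = 0.2404
(1 - R_single)^n = 0.2404^3 = 0.0139
R_parallel = 1 - 0.0139 = 0.9861
Improvement = 0.9861 - 0.7596
Improvement = 0.2265

0.2265


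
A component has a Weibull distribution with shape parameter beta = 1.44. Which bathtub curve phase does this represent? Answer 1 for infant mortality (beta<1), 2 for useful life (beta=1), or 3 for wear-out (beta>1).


beta = 1.44
Compare beta to 1:
beta < 1 => infant mortality (phase 1)
beta = 1 => useful life (phase 2)
beta > 1 => wear-out (phase 3)
Since beta = 1.44, this is wear-out (increasing failure rate)
Phase = 3

3


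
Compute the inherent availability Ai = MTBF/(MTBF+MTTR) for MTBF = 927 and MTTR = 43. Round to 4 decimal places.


MTBF = 927
MTTR = 43
MTBF + MTTR = 970
Ai = 927 / 970
Ai = 0.9557

0.9557


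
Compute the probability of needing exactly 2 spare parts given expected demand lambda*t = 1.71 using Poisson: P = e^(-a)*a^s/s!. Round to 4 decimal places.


a = 1.71, s = 2
e^(-a) = e^(-1.71) = 0.1809
a^s = 1.71^2 = 2.9241
s! = 2
P = 0.1809 * 2.9241 / 2
P = 0.2644

0.2644


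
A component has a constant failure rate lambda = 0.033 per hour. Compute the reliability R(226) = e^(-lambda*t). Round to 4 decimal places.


lambda = 0.033
t = 226
lambda * t = 7.458
R(t) = e^(-7.458)
R(t) = 0.0006

0.0006


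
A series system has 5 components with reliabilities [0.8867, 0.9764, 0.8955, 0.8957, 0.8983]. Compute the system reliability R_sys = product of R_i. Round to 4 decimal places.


Components: [0.8867, 0.9764, 0.8955, 0.8957, 0.8983]
After component 1 (R=0.8867): product = 0.8867
After component 2 (R=0.9764): product = 0.8658
After component 3 (R=0.8955): product = 0.7753
After component 4 (R=0.8957): product = 0.6944
After component 5 (R=0.8983): product = 0.6238
R_sys = 0.6238

0.6238


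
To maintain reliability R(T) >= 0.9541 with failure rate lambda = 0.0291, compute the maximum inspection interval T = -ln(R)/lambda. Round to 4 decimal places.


R_target = 0.9541
lambda = 0.0291
-ln(0.9541) = 0.047
T = 0.047 / 0.0291
T = 1.6147

1.6147


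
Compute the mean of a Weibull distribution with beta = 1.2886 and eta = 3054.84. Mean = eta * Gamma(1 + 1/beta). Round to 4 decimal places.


beta = 1.2886, eta = 3054.84
1/beta = 0.776
1 + 1/beta = 1.776
Gamma(1.776) = 0.9252
Mean = 3054.84 * 0.9252
Mean = 2826.4645

2826.4645


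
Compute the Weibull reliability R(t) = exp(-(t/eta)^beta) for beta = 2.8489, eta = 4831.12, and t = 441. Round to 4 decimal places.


beta = 2.8489, eta = 4831.12, t = 441
t/eta = 441 / 4831.12 = 0.0913
(t/eta)^beta = 0.0913^2.8489 = 0.0011
R(t) = exp(-0.0011)
R(t) = 0.9989

0.9989


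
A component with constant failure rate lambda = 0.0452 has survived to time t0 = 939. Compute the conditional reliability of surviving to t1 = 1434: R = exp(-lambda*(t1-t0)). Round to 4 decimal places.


lambda = 0.0452
t0 = 939, t1 = 1434
t1 - t0 = 495
lambda * (t1-t0) = 0.0452 * 495 = 22.374
R = exp(-22.374)
R = 0.0

0.0


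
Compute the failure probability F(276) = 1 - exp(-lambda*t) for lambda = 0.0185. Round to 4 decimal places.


lambda = 0.0185, t = 276
lambda * t = 5.106
exp(-5.106) = 0.0061
F(t) = 1 - 0.0061
F(t) = 0.9939

0.9939


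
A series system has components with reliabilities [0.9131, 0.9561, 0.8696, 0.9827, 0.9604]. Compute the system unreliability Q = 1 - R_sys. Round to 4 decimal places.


Components: [0.9131, 0.9561, 0.8696, 0.9827, 0.9604]
After component 1: product = 0.9131
After component 2: product = 0.873
After component 3: product = 0.7592
After component 4: product = 0.746
After component 5: product = 0.7165
R_sys = 0.7165
Q = 1 - 0.7165 = 0.2835

0.2835


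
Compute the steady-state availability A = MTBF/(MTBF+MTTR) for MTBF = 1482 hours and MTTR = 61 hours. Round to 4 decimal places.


MTBF = 1482
MTTR = 61
MTBF + MTTR = 1543
A = 1482 / 1543
A = 0.9605

0.9605


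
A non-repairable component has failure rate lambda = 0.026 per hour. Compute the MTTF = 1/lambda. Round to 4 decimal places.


lambda = 0.026
MTTF = 1 / 0.026
MTTF = 38.4615

38.4615


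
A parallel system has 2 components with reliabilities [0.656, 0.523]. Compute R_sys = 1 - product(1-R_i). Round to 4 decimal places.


Components: [0.656, 0.523]
(1 - 0.656) = 0.344, running product = 0.344
(1 - 0.523) = 0.477, running product = 0.1641
Product of (1-R_i) = 0.1641
R_sys = 1 - 0.1641 = 0.8359

0.8359


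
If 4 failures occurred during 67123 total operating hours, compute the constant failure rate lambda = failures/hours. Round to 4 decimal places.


failures = 4
total_hours = 67123
lambda = 4 / 67123
lambda = 0.0001

0.0001


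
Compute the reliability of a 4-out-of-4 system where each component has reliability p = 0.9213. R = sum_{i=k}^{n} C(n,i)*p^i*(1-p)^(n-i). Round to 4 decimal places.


k = 4, n = 4, p = 0.9213
i=4: C(4,4)=1 * 0.9213^4 * 0.0787^0 = 0.7205
R = sum of terms = 0.7205

0.7205


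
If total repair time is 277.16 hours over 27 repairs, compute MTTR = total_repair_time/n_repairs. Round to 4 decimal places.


total_repair_time = 277.16
n_repairs = 27
MTTR = 277.16 / 27
MTTR = 10.2652

10.2652


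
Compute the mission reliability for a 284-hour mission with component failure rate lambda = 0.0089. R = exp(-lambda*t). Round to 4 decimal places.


lambda = 0.0089
mission_time = 284
lambda * t = 0.0089 * 284 = 2.5276
R = exp(-2.5276)
R = 0.0799

0.0799


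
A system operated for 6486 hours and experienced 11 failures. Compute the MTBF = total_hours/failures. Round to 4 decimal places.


total_hours = 6486
failures = 11
MTBF = 6486 / 11
MTBF = 589.6364

589.6364


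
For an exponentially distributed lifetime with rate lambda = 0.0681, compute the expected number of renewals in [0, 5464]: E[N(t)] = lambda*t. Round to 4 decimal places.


lambda = 0.0681
t = 5464
E[N(t)] = lambda * t
E[N(t)] = 0.0681 * 5464
E[N(t)] = 372.0984

372.0984


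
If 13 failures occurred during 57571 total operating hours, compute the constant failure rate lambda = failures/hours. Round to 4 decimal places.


failures = 13
total_hours = 57571
lambda = 13 / 57571
lambda = 0.0002

0.0002


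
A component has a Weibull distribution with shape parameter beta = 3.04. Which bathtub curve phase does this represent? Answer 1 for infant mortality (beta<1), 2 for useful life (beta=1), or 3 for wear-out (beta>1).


beta = 3.04
Compare beta to 1:
beta < 1 => infant mortality (phase 1)
beta = 1 => useful life (phase 2)
beta > 1 => wear-out (phase 3)
Since beta = 3.04, this is wear-out (increasing failure rate)
Phase = 3

3


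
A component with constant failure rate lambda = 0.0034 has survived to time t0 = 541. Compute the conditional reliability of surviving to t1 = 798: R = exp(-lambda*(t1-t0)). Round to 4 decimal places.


lambda = 0.0034
t0 = 541, t1 = 798
t1 - t0 = 257
lambda * (t1-t0) = 0.0034 * 257 = 0.8738
R = exp(-0.8738)
R = 0.4174

0.4174


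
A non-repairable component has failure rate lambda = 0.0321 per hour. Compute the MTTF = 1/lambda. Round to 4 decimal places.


lambda = 0.0321
MTTF = 1 / 0.0321
MTTF = 31.1526

31.1526


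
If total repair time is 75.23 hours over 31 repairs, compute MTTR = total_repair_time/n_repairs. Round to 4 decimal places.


total_repair_time = 75.23
n_repairs = 31
MTTR = 75.23 / 31
MTTR = 2.4268

2.4268


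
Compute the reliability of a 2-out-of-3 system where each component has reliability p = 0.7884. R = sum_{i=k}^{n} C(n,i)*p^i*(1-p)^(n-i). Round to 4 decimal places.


k = 2, n = 3, p = 0.7884
i=2: C(3,2)=3 * 0.7884^2 * 0.2116^1 = 0.3946
i=3: C(3,3)=1 * 0.7884^3 * 0.2116^0 = 0.49
R = sum of terms = 0.8846

0.8846


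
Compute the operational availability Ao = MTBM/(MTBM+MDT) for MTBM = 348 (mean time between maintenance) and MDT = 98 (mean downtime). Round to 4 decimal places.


MTBM = 348
MDT = 98
MTBM + MDT = 446
Ao = 348 / 446
Ao = 0.7803

0.7803


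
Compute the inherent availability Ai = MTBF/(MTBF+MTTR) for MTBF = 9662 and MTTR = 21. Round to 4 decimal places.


MTBF = 9662
MTTR = 21
MTBF + MTTR = 9683
Ai = 9662 / 9683
Ai = 0.9978

0.9978


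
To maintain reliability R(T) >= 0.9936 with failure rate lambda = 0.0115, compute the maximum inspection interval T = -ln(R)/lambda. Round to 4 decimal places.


R_target = 0.9936
lambda = 0.0115
-ln(0.9936) = 0.0064
T = 0.0064 / 0.0115
T = 0.5583

0.5583


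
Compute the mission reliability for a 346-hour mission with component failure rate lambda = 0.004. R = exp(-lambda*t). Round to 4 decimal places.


lambda = 0.004
mission_time = 346
lambda * t = 0.004 * 346 = 1.384
R = exp(-1.384)
R = 0.2506

0.2506


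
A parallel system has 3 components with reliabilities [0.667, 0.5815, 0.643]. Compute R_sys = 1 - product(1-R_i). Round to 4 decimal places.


Components: [0.667, 0.5815, 0.643]
(1 - 0.667) = 0.333, running product = 0.333
(1 - 0.5815) = 0.4185, running product = 0.1394
(1 - 0.643) = 0.357, running product = 0.0498
Product of (1-R_i) = 0.0498
R_sys = 1 - 0.0498 = 0.9502

0.9502


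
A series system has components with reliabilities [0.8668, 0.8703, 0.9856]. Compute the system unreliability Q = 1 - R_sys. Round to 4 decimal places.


Components: [0.8668, 0.8703, 0.9856]
After component 1: product = 0.8668
After component 2: product = 0.7544
After component 3: product = 0.7435
R_sys = 0.7435
Q = 1 - 0.7435 = 0.2565

0.2565


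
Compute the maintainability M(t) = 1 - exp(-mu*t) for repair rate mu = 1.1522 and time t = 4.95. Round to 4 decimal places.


mu = 1.1522, t = 4.95
mu * t = 1.1522 * 4.95 = 5.7034
exp(-5.7034) = 0.0033
M(t) = 1 - 0.0033
M(t) = 0.9967

0.9967


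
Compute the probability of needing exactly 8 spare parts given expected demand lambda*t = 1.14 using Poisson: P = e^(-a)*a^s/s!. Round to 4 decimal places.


a = 1.14, s = 8
e^(-a) = e^(-1.14) = 0.3198
a^s = 1.14^8 = 2.8526
s! = 40320
P = 0.3198 * 2.8526 / 40320
P = 0.0

0.0


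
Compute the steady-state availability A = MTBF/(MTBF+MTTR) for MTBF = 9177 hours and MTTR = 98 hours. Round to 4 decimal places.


MTBF = 9177
MTTR = 98
MTBF + MTTR = 9275
A = 9177 / 9275
A = 0.9894

0.9894


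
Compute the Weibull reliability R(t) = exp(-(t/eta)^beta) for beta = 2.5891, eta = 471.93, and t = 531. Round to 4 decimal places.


beta = 2.5891, eta = 471.93, t = 531
t/eta = 531 / 471.93 = 1.1252
(t/eta)^beta = 1.1252^2.5891 = 1.3571
R(t) = exp(-1.3571)
R(t) = 0.2574

0.2574


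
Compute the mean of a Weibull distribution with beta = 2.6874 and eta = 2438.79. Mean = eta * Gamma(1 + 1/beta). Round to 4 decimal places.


beta = 2.6874, eta = 2438.79
1/beta = 0.3721
1 + 1/beta = 1.3721
Gamma(1.3721) = 0.8891
Mean = 2438.79 * 0.8891
Mean = 2168.4309

2168.4309


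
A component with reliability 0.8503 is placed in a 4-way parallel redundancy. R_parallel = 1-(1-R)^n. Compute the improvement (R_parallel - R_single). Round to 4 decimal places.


R_single = 0.8503, n = 4
1 - R_single = 0.1497
(1 - R_single)^n = 0.1497^4 = 0.0005
R_parallel = 1 - 0.0005 = 0.9995
Improvement = 0.9995 - 0.8503
Improvement = 0.1492

0.1492


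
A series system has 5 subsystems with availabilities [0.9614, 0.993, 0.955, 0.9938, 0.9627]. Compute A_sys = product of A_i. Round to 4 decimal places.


Subsystems: [0.9614, 0.993, 0.955, 0.9938, 0.9627]
After subsystem 1 (A=0.9614): product = 0.9614
After subsystem 2 (A=0.993): product = 0.9547
After subsystem 3 (A=0.955): product = 0.9117
After subsystem 4 (A=0.9938): product = 0.9061
After subsystem 5 (A=0.9627): product = 0.8723
A_sys = 0.8723

0.8723


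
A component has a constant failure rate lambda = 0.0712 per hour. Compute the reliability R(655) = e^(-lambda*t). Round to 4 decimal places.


lambda = 0.0712
t = 655
lambda * t = 46.636
R(t) = e^(-46.636)
R(t) = 0.0

0.0


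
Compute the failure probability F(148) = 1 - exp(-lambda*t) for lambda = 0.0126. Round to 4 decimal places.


lambda = 0.0126, t = 148
lambda * t = 1.8648
exp(-1.8648) = 0.1549
F(t) = 1 - 0.1549
F(t) = 0.8451

0.8451


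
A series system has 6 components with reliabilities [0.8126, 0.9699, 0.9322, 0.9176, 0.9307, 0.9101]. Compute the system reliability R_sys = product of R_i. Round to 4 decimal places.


Components: [0.8126, 0.9699, 0.9322, 0.9176, 0.9307, 0.9101]
After component 1 (R=0.8126): product = 0.8126
After component 2 (R=0.9699): product = 0.7881
After component 3 (R=0.9322): product = 0.7347
After component 4 (R=0.9176): product = 0.6742
After component 5 (R=0.9307): product = 0.6274
After component 6 (R=0.9101): product = 0.571
R_sys = 0.571

0.571


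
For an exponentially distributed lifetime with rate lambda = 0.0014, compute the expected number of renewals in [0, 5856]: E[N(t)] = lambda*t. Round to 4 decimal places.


lambda = 0.0014
t = 5856
E[N(t)] = lambda * t
E[N(t)] = 0.0014 * 5856
E[N(t)] = 8.1984

8.1984


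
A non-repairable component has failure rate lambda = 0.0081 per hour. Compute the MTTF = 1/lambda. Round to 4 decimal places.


lambda = 0.0081
MTTF = 1 / 0.0081
MTTF = 123.4568

123.4568


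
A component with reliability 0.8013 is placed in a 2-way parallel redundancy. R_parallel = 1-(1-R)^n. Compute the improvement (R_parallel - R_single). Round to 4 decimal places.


R_single = 0.8013, n = 2
1 - R_single = 0.1987
(1 - R_single)^n = 0.1987^2 = 0.0395
R_parallel = 1 - 0.0395 = 0.9605
Improvement = 0.9605 - 0.8013
Improvement = 0.1592

0.1592


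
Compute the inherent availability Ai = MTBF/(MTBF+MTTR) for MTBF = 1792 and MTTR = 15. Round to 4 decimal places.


MTBF = 1792
MTTR = 15
MTBF + MTTR = 1807
Ai = 1792 / 1807
Ai = 0.9917

0.9917


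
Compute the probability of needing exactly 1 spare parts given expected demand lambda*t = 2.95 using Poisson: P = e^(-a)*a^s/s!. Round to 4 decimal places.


a = 2.95, s = 1
e^(-a) = e^(-2.95) = 0.0523
a^s = 2.95^1 = 2.95
s! = 1
P = 0.0523 * 2.95 / 1
P = 0.1544

0.1544


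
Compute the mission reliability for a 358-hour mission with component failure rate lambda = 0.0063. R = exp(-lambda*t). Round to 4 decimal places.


lambda = 0.0063
mission_time = 358
lambda * t = 0.0063 * 358 = 2.2554
R = exp(-2.2554)
R = 0.1048

0.1048


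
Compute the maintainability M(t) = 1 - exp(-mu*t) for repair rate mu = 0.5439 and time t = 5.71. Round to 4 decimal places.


mu = 0.5439, t = 5.71
mu * t = 0.5439 * 5.71 = 3.1057
exp(-3.1057) = 0.0448
M(t) = 1 - 0.0448
M(t) = 0.9552

0.9552


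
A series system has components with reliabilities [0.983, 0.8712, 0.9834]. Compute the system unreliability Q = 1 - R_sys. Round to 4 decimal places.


Components: [0.983, 0.8712, 0.9834]
After component 1: product = 0.983
After component 2: product = 0.8564
After component 3: product = 0.8422
R_sys = 0.8422
Q = 1 - 0.8422 = 0.1578

0.1578


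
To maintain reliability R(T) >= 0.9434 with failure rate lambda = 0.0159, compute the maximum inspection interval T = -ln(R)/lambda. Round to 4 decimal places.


R_target = 0.9434
lambda = 0.0159
-ln(0.9434) = 0.0583
T = 0.0583 / 0.0159
T = 3.6645

3.6645


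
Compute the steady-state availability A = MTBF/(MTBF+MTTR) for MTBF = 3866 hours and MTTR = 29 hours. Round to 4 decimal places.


MTBF = 3866
MTTR = 29
MTBF + MTTR = 3895
A = 3866 / 3895
A = 0.9926

0.9926


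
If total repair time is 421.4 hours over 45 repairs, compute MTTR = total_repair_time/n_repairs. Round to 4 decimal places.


total_repair_time = 421.4
n_repairs = 45
MTTR = 421.4 / 45
MTTR = 9.3644

9.3644


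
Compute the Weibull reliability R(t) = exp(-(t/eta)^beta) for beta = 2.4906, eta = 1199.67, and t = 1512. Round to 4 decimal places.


beta = 2.4906, eta = 1199.67, t = 1512
t/eta = 1512 / 1199.67 = 1.2603
(t/eta)^beta = 1.2603^2.4906 = 1.7794
R(t) = exp(-1.7794)
R(t) = 0.1687

0.1687


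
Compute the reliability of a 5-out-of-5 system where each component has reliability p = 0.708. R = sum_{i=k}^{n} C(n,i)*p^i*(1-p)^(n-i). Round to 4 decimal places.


k = 5, n = 5, p = 0.708
i=5: C(5,5)=1 * 0.708^5 * 0.292^0 = 0.1779
R = sum of terms = 0.1779

0.1779


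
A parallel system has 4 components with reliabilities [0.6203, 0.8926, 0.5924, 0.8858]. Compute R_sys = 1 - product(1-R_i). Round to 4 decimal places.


Components: [0.6203, 0.8926, 0.5924, 0.8858]
(1 - 0.6203) = 0.3797, running product = 0.3797
(1 - 0.8926) = 0.1074, running product = 0.0408
(1 - 0.5924) = 0.4076, running product = 0.0166
(1 - 0.8858) = 0.1142, running product = 0.0019
Product of (1-R_i) = 0.0019
R_sys = 1 - 0.0019 = 0.9981

0.9981


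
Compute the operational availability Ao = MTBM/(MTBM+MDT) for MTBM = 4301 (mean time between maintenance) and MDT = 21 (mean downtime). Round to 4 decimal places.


MTBM = 4301
MDT = 21
MTBM + MDT = 4322
Ao = 4301 / 4322
Ao = 0.9951

0.9951


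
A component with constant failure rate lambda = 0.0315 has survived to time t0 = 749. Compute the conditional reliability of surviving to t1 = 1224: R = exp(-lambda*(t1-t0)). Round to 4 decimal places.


lambda = 0.0315
t0 = 749, t1 = 1224
t1 - t0 = 475
lambda * (t1-t0) = 0.0315 * 475 = 14.9625
R = exp(-14.9625)
R = 0.0

0.0


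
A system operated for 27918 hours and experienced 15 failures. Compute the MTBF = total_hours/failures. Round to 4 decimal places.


total_hours = 27918
failures = 15
MTBF = 27918 / 15
MTBF = 1861.2

1861.2


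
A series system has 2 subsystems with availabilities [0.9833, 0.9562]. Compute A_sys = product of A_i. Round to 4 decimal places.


Subsystems: [0.9833, 0.9562]
After subsystem 1 (A=0.9833): product = 0.9833
After subsystem 2 (A=0.9562): product = 0.9402
A_sys = 0.9402

0.9402


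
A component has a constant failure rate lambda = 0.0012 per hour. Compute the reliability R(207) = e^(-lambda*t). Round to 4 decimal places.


lambda = 0.0012
t = 207
lambda * t = 0.2484
R(t) = e^(-0.2484)
R(t) = 0.78

0.78


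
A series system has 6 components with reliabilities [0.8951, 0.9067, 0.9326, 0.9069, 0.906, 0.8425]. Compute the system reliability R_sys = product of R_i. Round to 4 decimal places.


Components: [0.8951, 0.9067, 0.9326, 0.9069, 0.906, 0.8425]
After component 1 (R=0.8951): product = 0.8951
After component 2 (R=0.9067): product = 0.8116
After component 3 (R=0.9326): product = 0.7569
After component 4 (R=0.9069): product = 0.6864
After component 5 (R=0.906): product = 0.6219
After component 6 (R=0.8425): product = 0.5239
R_sys = 0.5239

0.5239


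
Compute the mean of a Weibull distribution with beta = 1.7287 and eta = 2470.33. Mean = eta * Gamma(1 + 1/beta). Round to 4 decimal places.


beta = 1.7287, eta = 2470.33
1/beta = 0.5785
1 + 1/beta = 1.5785
Gamma(1.5785) = 0.8913
Mean = 2470.33 * 0.8913
Mean = 2201.7362

2201.7362


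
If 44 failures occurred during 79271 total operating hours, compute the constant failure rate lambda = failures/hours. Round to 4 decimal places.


failures = 44
total_hours = 79271
lambda = 44 / 79271
lambda = 0.0006

0.0006


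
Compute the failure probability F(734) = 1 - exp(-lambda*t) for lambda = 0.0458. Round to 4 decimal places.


lambda = 0.0458, t = 734
lambda * t = 33.6172
exp(-33.6172) = 0.0
F(t) = 1 - 0.0
F(t) = 1.0

1.0


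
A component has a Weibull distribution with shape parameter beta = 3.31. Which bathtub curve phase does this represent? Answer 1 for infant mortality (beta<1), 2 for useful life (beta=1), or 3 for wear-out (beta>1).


beta = 3.31
Compare beta to 1:
beta < 1 => infant mortality (phase 1)
beta = 1 => useful life (phase 2)
beta > 1 => wear-out (phase 3)
Since beta = 3.31, this is wear-out (increasing failure rate)
Phase = 3

3


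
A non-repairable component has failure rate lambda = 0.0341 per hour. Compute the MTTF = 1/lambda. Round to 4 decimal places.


lambda = 0.0341
MTTF = 1 / 0.0341
MTTF = 29.3255

29.3255


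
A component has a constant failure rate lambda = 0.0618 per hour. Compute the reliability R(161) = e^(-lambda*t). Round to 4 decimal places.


lambda = 0.0618
t = 161
lambda * t = 9.9498
R(t) = e^(-9.9498)
R(t) = 0.0

0.0


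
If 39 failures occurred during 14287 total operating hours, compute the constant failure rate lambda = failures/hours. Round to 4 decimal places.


failures = 39
total_hours = 14287
lambda = 39 / 14287
lambda = 0.0027

0.0027


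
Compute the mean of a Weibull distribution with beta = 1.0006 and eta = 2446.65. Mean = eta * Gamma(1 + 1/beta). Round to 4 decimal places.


beta = 1.0006, eta = 2446.65
1/beta = 0.9994
1 + 1/beta = 1.9994
Gamma(1.9994) = 0.9997
Mean = 2446.65 * 0.9997
Mean = 2446.0301

2446.0301


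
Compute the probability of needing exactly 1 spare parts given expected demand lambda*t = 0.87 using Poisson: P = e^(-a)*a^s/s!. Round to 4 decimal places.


a = 0.87, s = 1
e^(-a) = e^(-0.87) = 0.419
a^s = 0.87^1 = 0.87
s! = 1
P = 0.419 * 0.87 / 1
P = 0.3645

0.3645


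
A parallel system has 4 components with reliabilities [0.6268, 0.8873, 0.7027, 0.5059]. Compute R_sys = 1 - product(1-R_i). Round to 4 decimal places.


Components: [0.6268, 0.8873, 0.7027, 0.5059]
(1 - 0.6268) = 0.3732, running product = 0.3732
(1 - 0.8873) = 0.1127, running product = 0.0421
(1 - 0.7027) = 0.2973, running product = 0.0125
(1 - 0.5059) = 0.4941, running product = 0.0062
Product of (1-R_i) = 0.0062
R_sys = 1 - 0.0062 = 0.9938

0.9938


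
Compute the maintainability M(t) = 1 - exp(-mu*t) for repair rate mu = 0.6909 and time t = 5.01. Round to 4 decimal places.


mu = 0.6909, t = 5.01
mu * t = 0.6909 * 5.01 = 3.4614
exp(-3.4614) = 0.0314
M(t) = 1 - 0.0314
M(t) = 0.9686

0.9686


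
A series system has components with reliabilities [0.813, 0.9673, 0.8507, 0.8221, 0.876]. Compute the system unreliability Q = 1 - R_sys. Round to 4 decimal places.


Components: [0.813, 0.9673, 0.8507, 0.8221, 0.876]
After component 1: product = 0.813
After component 2: product = 0.7864
After component 3: product = 0.669
After component 4: product = 0.55
After component 5: product = 0.4818
R_sys = 0.4818
Q = 1 - 0.4818 = 0.5182

0.5182


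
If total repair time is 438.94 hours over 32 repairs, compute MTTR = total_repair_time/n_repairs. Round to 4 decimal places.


total_repair_time = 438.94
n_repairs = 32
MTTR = 438.94 / 32
MTTR = 13.7169

13.7169


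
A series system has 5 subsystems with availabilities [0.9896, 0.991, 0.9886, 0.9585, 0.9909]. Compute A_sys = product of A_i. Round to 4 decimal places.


Subsystems: [0.9896, 0.991, 0.9886, 0.9585, 0.9909]
After subsystem 1 (A=0.9896): product = 0.9896
After subsystem 2 (A=0.991): product = 0.9807
After subsystem 3 (A=0.9886): product = 0.9695
After subsystem 4 (A=0.9585): product = 0.9293
After subsystem 5 (A=0.9909): product = 0.9208
A_sys = 0.9208

0.9208


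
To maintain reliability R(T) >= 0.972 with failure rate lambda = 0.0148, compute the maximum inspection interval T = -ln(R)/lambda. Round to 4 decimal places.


R_target = 0.972
lambda = 0.0148
-ln(0.972) = 0.0284
T = 0.0284 / 0.0148
T = 1.9189

1.9189


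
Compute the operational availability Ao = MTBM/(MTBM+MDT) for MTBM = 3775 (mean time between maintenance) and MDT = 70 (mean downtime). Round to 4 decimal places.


MTBM = 3775
MDT = 70
MTBM + MDT = 3845
Ao = 3775 / 3845
Ao = 0.9818

0.9818


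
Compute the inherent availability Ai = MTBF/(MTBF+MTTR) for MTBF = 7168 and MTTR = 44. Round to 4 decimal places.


MTBF = 7168
MTTR = 44
MTBF + MTTR = 7212
Ai = 7168 / 7212
Ai = 0.9939

0.9939


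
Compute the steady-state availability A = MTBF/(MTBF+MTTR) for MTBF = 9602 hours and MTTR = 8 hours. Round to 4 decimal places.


MTBF = 9602
MTTR = 8
MTBF + MTTR = 9610
A = 9602 / 9610
A = 0.9992

0.9992


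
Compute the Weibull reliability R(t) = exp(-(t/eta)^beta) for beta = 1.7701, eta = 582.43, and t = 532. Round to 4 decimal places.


beta = 1.7701, eta = 582.43, t = 532
t/eta = 532 / 582.43 = 0.9134
(t/eta)^beta = 0.9134^1.7701 = 0.8519
R(t) = exp(-0.8519)
R(t) = 0.4266

0.4266


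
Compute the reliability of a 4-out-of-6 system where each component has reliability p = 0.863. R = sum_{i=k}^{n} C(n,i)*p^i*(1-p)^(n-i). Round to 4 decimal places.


k = 4, n = 6, p = 0.863
i=4: C(6,4)=15 * 0.863^4 * 0.137^2 = 0.1562
i=5: C(6,5)=6 * 0.863^5 * 0.137^1 = 0.3935
i=6: C(6,6)=1 * 0.863^6 * 0.137^0 = 0.4131
R = sum of terms = 0.9628

0.9628


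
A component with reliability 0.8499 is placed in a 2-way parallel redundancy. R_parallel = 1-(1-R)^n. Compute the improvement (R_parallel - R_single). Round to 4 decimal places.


R_single = 0.8499, n = 2
1 - R_single = 0.1501
(1 - R_single)^n = 0.1501^2 = 0.0225
R_parallel = 1 - 0.0225 = 0.9775
Improvement = 0.9775 - 0.8499
Improvement = 0.1276

0.1276


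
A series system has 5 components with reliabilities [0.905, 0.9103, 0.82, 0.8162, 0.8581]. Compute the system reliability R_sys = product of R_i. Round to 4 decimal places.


Components: [0.905, 0.9103, 0.82, 0.8162, 0.8581]
After component 1 (R=0.905): product = 0.905
After component 2 (R=0.9103): product = 0.8238
After component 3 (R=0.82): product = 0.6755
After component 4 (R=0.8162): product = 0.5514
After component 5 (R=0.8581): product = 0.4731
R_sys = 0.4731

0.4731


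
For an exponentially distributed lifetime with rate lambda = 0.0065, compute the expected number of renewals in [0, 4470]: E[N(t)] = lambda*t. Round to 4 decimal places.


lambda = 0.0065
t = 4470
E[N(t)] = lambda * t
E[N(t)] = 0.0065 * 4470
E[N(t)] = 29.055

29.055


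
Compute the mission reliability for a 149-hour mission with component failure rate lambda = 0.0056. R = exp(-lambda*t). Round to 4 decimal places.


lambda = 0.0056
mission_time = 149
lambda * t = 0.0056 * 149 = 0.8344
R = exp(-0.8344)
R = 0.4341

0.4341


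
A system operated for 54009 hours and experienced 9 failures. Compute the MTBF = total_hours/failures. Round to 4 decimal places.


total_hours = 54009
failures = 9
MTBF = 54009 / 9
MTBF = 6001.0

6001.0


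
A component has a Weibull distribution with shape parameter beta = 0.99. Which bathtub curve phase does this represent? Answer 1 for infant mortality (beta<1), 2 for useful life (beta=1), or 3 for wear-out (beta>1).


beta = 0.99
Compare beta to 1:
beta < 1 => infant mortality (phase 1)
beta = 1 => useful life (phase 2)
beta > 1 => wear-out (phase 3)
Since beta = 0.99, this is infant mortality (decreasing failure rate)
Phase = 1

1


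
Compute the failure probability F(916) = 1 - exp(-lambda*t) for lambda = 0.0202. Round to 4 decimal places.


lambda = 0.0202, t = 916
lambda * t = 18.5032
exp(-18.5032) = 0.0
F(t) = 1 - 0.0
F(t) = 1.0

1.0


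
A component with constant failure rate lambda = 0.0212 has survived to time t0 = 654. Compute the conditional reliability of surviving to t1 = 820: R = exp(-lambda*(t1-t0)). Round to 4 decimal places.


lambda = 0.0212
t0 = 654, t1 = 820
t1 - t0 = 166
lambda * (t1-t0) = 0.0212 * 166 = 3.5192
R = exp(-3.5192)
R = 0.0296

0.0296
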